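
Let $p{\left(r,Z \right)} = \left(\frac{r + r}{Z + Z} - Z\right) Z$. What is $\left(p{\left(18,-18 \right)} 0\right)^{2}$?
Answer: $0$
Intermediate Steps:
$p{\left(r,Z \right)} = Z \left(- Z + \frac{r}{Z}\right)$ ($p{\left(r,Z \right)} = \left(\frac{2 r}{2 Z} - Z\right) Z = \left(2 r \frac{1}{2 Z} - Z\right) Z = \left(\frac{r}{Z} - Z\right) Z = \left(- Z + \frac{r}{Z}\right) Z = Z \left(- Z + \frac{r}{Z}\right)$)
$\left(p{\left(18,-18 \right)} 0\right)^{2} = \left(\left(18 - \left(-18\right)^{2}\right) 0\right)^{2} = \left(\left(18 - 324\right) 0\right)^{2} = \left(\left(-306\right) 0\right)^{2} = 0^{2} = 0$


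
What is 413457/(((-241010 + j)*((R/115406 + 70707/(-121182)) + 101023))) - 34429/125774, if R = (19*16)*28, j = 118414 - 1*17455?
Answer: -59763594031693026826867/218301545425890610305578 ≈ -0.27377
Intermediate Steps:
j = 100959 (j = 118414 - 17455 = 100959)
R = 8512 (R = 304*28 = 8512)
413457/(((-241010 + j)*((R/115406 + 70707/(-121182)) + 101023))) - 34429/125774 = 413457/(((-241010 + 100959)*((8512/115406 + 70707/(-121182)) + 101023))) - 34429/125774 = 413457/((-140051*((8512*(1/115406) + 70707*(-1/121182)) + 101023))) - 34429*1/125774 = 413457/((-140051*((224/3037 - 23569/40394) + 101023))) - 34429/125774 = 413457/((-140051*(-62530797/122676578 + 101023))) - 34429/125774 = 413457/((-140051*12393093408497/122676578)) - 34429/125774 = 413457/(-1735665124953413347/122676578) - 34429/125774 = 413457*(-122676578/1735665124953413347) - 34429/125774 = -50721489910146/1735665124953413347 - 34429/125774 = -59763594031693026826867/218301545425890610305578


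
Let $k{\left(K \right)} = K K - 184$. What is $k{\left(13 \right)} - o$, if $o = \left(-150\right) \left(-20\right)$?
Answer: $-3015$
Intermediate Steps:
$k{\left(K \right)} = -184 + K^{2}$ ($k{\left(K \right)} = K^{2} - 184 = -184 + K^{2}$)
$o = 3000$
$k{\left(13 \right)} - o = \left(-184 + 13^{2}\right) - 3000 = \left(-184 + 169\right) - 3000 = -15 - 3000 = -3015$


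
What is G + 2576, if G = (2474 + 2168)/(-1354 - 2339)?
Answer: 9508526/3693 ≈ 2574.7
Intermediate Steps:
G = -4642/3693 (G = 4642/(-3693) = 4642*(-1/3693) = -4642/3693 ≈ -1.2570)
G + 2576 = -4642/3693 + 2576 = 9508526/3693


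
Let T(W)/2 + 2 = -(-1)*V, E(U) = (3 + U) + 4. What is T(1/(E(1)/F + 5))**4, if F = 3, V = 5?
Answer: 1296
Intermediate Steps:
E(U) = 7 + U
T(W) = 6 (T(W) = -4 + 2*(-(-1)*5) = -4 + 2*(-1*(-5)) = -4 + 2*5 = -4 + 10 = 6)
T(1/(E(1)/F + 5))**4 = 6**4 = 1296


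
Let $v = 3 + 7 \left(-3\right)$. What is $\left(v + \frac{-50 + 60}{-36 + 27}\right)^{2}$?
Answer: $\frac{29584}{81} \approx 365.23$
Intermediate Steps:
$v = -18$ ($v = 3 - 21 = -18$)
$\left(v + \frac{-50 + 60}{-36 + 27}\right)^{2} = \left(-18 + \frac{-50 + 60}{-36 + 27}\right)^{2} = \left(-18 + \frac{10}{-9}\right)^{2} = \left(-18 + 10 \left(- \frac{1}{9}\right)\right)^{2} = \left(-18 - \frac{10}{9}\right)^{2} = \left(- \frac{172}{9}\right)^{2} = \frac{29584}{81}$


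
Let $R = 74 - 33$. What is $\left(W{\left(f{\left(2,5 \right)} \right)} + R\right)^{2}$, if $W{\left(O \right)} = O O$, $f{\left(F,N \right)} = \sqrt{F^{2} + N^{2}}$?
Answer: $4900$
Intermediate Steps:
$W{\left(O \right)} = O^{2}$
$R = 41$ ($R = 74 - 33 = 41$)
$\left(W{\left(f{\left(2,5 \right)} \right)} + R\right)^{2} = \left(\left(\sqrt{2^{2} + 5^{2}}\right)^{2} + 41\right)^{2} = \left(\left(\sqrt{4 + 25}\right)^{2} + 41\right)^{2} = \left(\left(\sqrt{29}\right)^{2} + 41\right)^{2} = \left(29 + 41\right)^{2} = 70^{2} = 4900$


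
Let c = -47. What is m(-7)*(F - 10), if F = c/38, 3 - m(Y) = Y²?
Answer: 9821/19 ≈ 516.89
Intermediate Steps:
m(Y) = 3 - Y²
F = -47/38 ≈ -1.2368
m(-7)*(F - 10) = (3 - 1*(-7)²)*(-47/38 - 10) = (3 - 1*49)*(-427/38) = (3 - 49)*(-427/38) = -46*(-427/38) = 9821/19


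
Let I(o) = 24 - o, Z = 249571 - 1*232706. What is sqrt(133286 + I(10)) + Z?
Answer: 16865 + 10*sqrt(1333) ≈ 17230.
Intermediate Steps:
Z = 16865 (Z = 249571 - 232706 = 16865)
sqrt(133286 + I(10)) + Z = sqrt(133286 + (24 - 1*10)) + 16865 = sqrt(133286 + (24 - 10)) + 16865 = sqrt(133286 + 14) + 16865 = sqrt(133300) + 16865 = 10*sqrt(1333) + 16865 = 16865 + 10*sqrt(1333)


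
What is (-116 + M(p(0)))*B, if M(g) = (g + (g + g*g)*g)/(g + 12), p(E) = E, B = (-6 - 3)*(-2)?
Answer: -2088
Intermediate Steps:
B = 18 (B = -9*(-2) = 18)
M(g) = (g + g*(g + g²))/(12 + g) (M(g) = (g + (g + g²)*g)/(12 + g) = (g + g*(g + g²))/(12 + g))
(-116 + M(p(0)))*B = (-116 + 0*(1 + 0 + 0²)/(12 + 0))*18 = (-116 + 0*(1 + 0 + 0)/12)*18 = (-116 + 0*(1/12)*1)*18 = (-116 + 0)*18 = -116*18 = -2088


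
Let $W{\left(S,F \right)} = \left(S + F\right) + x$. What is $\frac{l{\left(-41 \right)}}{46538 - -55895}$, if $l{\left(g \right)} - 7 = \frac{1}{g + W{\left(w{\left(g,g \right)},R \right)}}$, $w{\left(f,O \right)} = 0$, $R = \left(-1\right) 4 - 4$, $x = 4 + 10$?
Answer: $\frac{244}{3585155} \approx 6.8058 \cdot 10^{-5}$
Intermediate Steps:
$x = 14$
$R = -8$ ($R = -4 - 4 = -8$)
$W{\left(S,F \right)} = 14 + F + S$ ($W{\left(S,F \right)} = \left(S + F\right) + 14 = \left(F + S\right) + 14 = 14 + F + S$)
$l{\left(g \right)} = 7 + \frac{1}{6 + g}$ ($l{\left(g \right)} = 7 + \frac{1}{g + \left(14 - 8 + 0\right)} = 7 + \frac{1}{g + 6} = 7 + \frac{1}{6 + g}$)
$\frac{l{\left(-41 \right)}}{46538 - -55895} = \frac{\frac{1}{6 - 41} \left(43 + 7 \left(-41\right)\right)}{46538 - -55895} = \frac{\frac{1}{-35} \left(43 - 287\right)}{46538 + 55895} = \frac{\left(- \frac{1}{35}\right) \left(-244\right)}{102433} = \frac{244}{35} \cdot \frac{1}{102433} = \frac{244}{3585155}$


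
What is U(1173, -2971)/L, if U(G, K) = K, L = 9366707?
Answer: -2971/9366707 ≈ -0.00031719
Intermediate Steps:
U(1173, -2971)/L = -2971/9366707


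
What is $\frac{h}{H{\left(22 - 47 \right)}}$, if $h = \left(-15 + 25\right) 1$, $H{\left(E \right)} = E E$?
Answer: $\frac{2}{125} \approx 0.016$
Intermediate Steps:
$H{\left(E \right)} = E^{2}$
$h = 10$ ($h = 10 \cdot 1 = 10$)
$\frac{h}{H{\left(22 - 47 \right)}} = \frac{10}{\left(22 - 47\right)^{2}} = \frac{10}{\left(-25\right)^{2}} = \frac{10}{625} = 10 \cdot \frac{1}{625} = \frac{2}{125}$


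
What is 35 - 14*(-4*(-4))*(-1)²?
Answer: -189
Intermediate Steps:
35 - 14*(-4*(-4))*(-1)² = 35 - 224 = -189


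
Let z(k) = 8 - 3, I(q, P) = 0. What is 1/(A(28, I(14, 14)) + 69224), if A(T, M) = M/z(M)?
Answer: 1/69224 ≈ 1.4446e-5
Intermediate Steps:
z(k) = 5
A(T, M) = M/5
1/(A(28, I(14, 14)) + 69224) = 1/((⅕)*0 + 69224) = 1/(0 + 69224) = 1/69224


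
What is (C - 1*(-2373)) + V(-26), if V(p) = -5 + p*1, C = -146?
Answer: 2196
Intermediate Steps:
V(p) = -5 + p
(C - 1*(-2373)) + V(-26) = (-146 - 1*(-2373)) + (-5 - 26) = (-146 + 2373) - 31 = 2227 - 31 = 2196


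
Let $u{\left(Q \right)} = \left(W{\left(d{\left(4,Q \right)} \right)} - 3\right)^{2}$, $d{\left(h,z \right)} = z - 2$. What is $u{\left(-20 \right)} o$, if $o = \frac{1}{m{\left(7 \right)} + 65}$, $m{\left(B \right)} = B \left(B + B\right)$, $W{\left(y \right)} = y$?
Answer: $\frac{625}{163} \approx 3.8344$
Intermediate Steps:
$d{\left(h,z \right)} = -2 + z$ ($d{\left(h,z \right)} = z - 2 = -2 + z$)
$u{\left(Q \right)} = \left(-5 + Q\right)^{2}$ ($u{\left(Q \right)} = \left(\left(-2 + Q\right) - 3\right)^{2} = \left(-5 + Q\right)^{2}$)
$m{\left(B \right)} = 2 B^{2}$ ($m{\left(B \right)} = B 2 B = 2 B^{2}$)
$o = \frac{1}{163}$ ($o = \frac{1}{2 \cdot 7^{2} + 65} = \frac{1}{2 \cdot 49 + 65} = \frac{1}{98 + 65} = \frac{1}{163} \approx 0.006135$)
$u{\left(-20 \right)} o = \left(-5 - 20\right)^{2} \cdot \frac{1}{163} = \left(-25\right)^{2} \cdot \frac{1}{163} = 625 \cdot \frac{1}{163} = \frac{625}{163}$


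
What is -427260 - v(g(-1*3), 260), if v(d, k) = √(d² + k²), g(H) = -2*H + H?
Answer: -427260 - √67609 ≈ -4.2752e+5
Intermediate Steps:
g(H) = -H
-427260 - v(g(-1*3), 260) = -427260 - √((-(-1)*3)² + 260²) = -427260 - √((-1*(-3))² + 67600) = -427260 - √(3² + 67600) = -427260 - √(9 + 67600) = -427260 - √67609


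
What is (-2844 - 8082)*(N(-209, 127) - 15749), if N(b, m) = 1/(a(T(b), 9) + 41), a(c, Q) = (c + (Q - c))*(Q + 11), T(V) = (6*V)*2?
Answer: 38028248928/221 ≈ 1.7207e+8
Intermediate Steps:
T(V) = 12*V
a(c, Q) = Q*(11 + Q)
N(b, m) = 1/221 (N(b, m) = 1/(9*(11 + 9) + 41) = 1/(9*20 + 41) = 1/(180 + 41) = 1/221)
(-2844 - 8082)*(N(-209, 127) - 15749) = (-2844 - 8082)*(1/221 - 15749) = -10926*(-3480528/221) = 38028248928/221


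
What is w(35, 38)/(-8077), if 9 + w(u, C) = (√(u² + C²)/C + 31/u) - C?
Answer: 1614/282695 - √2669/306926 ≈ 0.0055410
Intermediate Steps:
w(u, C) = -9 - C + 31/u + √(C² + u²)/C (w(u, C) = -9 + ((√(u² + C²)/C + 31/u) - C) = -9 + ((√(C² + u²)/C + 31/u) - C) = -9 + ((31/u + √(C² + u²)/C) - C) = -9 + (-C + 31/u + √(C² + u²)/C) = -9 - C + 31/u + √(C² + u²)/C)
w(35, 38)/(-8077) = (-9 - 1*38 + 31/35 + √(38² + 35²)/38)/(-8077) = (-9 - 38 + 31*(1/35) + √(1444 + 1225)/38)*(-1/8077) = (-9 - 38 + 31/35 + √2669/38)*(-1/8077) = (-1614/35 + √2669/38)*(-1/8077) = 1614/282695 - √2669/306926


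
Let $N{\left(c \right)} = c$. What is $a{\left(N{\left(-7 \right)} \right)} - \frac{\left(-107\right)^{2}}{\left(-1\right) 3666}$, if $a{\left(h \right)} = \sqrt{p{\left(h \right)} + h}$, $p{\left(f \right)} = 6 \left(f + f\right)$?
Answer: $\frac{11449}{3666} + i \sqrt{91} \approx 3.123 + 9.5394 i$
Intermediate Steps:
$p{\left(f \right)} = 12 f$ ($p{\left(f \right)} = 6 \cdot 2 f = 12 f$)
$a{\left(h \right)} = \sqrt{13} \sqrt{h}$ ($a{\left(h \right)} = \sqrt{12 h + h} = \sqrt{13 h} = \sqrt{13} \sqrt{h}$)
$a{\left(N{\left(-7 \right)} \right)} - \frac{\left(-107\right)^{2}}{\left(-1\right) 3666} = \sqrt{13} \sqrt{-7} - \frac{\left(-107\right)^{2}}{\left(-1\right) 3666} = \sqrt{13} i \sqrt{7} - \frac{11449}{-3666} = i \sqrt{91} - 11449 \left(- \frac{1}{3666}\right) = i \sqrt{91} - - \frac{11449}{3666} = i \sqrt{91} + \frac{11449}{3666} = \frac{11449}{3666} + i \sqrt{91}$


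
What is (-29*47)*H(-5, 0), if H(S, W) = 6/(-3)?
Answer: 2726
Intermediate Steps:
H(S, W) = -2 (H(S, W) = 6*(-1/3) = -2)
(-29*47)*H(-5, 0) = -29*47*(-2) = -1363*(-2) = 2726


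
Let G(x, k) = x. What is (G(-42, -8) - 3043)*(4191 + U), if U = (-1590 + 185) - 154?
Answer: -8119720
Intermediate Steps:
U = -1559 (U = -1405 - 154 = -1559)
(G(-42, -8) - 3043)*(4191 + U) = (-42 - 3043)*(4191 - 1559) = -3085*2632 = -8119720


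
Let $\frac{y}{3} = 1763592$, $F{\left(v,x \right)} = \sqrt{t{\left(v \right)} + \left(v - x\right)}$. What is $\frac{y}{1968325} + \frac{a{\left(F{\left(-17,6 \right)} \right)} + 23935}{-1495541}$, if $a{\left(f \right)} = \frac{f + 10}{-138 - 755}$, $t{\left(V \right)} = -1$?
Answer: $\frac{7023856309533563}{2628733689770725} + \frac{2 i \sqrt{6}}{1335518113} \approx 2.672 + 3.6682 \cdot 10^{-9} i$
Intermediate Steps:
$F{\left(v,x \right)} = \sqrt{-1 + v - x}$ ($F{\left(v,x \right)} = \sqrt{-1 + \left(v - x\right)} = \sqrt{-1 + v - x}$)
$y = 5290776$ ($y = 3 \cdot 1763592 = 5290776$)
$a{\left(f \right)} = - \frac{10}{893} - \frac{f}{893}$ ($a{\left(f \right)} = \frac{10 + f}{-893} = \left(10 + f\right) \left(- \frac{1}{893}\right) = - \frac{10}{893} - \frac{f}{893}$)
$\frac{y}{1968325} + \frac{a{\left(F{\left(-17,6 \right)} \right)} + 23935}{-1495541} = \frac{5290776}{1968325} + \frac{\left(- \frac{10}{893} - \frac{\sqrt{-1 - 17 - 6}}{893}\right) + 23935}{-1495541} = 5290776 \cdot \frac{1}{1968325} + \left(\left(- \frac{10}{893} - \frac{\sqrt{-1 - 17 - 6}}{893}\right) + 23935\right) \left(- \frac{1}{1495541}\right) = \frac{5290776}{1968325} + \left(\left(- \frac{10}{893} - \frac{\sqrt{-24}}{893}\right) + 23935\right) \left(- \frac{1}{1495541}\right) = \frac{5290776}{1968325} + \left(\left(- \frac{10}{893} - \frac{2 i \sqrt{6}}{893}\right) + 23935\right) \left(- \frac{1}{1495541}\right) = \frac{5290776}{1968325} + \left(\frac{21373945}{893} - \frac{2 i \sqrt{6}}{893}\right) \left(- \frac{1}{1495541}\right) = \frac{5290776}{1968325} - \left(\frac{21373945}{1335518113} - \frac{2 i \sqrt{6}}{1335518113}\right) = \frac{7023856309533563}{2628733689770725} + \frac{2 i \sqrt{6}}{1335518113}$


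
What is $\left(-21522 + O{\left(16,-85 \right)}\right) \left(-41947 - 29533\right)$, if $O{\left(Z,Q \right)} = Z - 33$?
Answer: $1539607720$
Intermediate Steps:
$O{\left(Z,Q \right)} = -33 + Z$ ($O{\left(Z,Q \right)} = Z - 33 = -33 + Z$)
$\left(-21522 + O{\left(16,-85 \right)}\right) \left(-41947 - 29533\right) = \left(-21522 + \left(-33 + 16\right)\right) \left(-41947 - 29533\right) = \left(-21522 - 17\right) \left(-71480\right) = \left(-21539\right) \left(-71480\right) = 1539607720$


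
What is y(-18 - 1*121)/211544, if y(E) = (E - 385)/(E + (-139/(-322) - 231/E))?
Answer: 2931649/162033686937 ≈ 1.8093e-5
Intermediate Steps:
y(E) = (-385 + E)/(139/322 + E - 231/E) (y(E) = (-385 + E)/(E + (-139*(-1/322) - 231/E)) = (-385 + E)/(E + (139/322 - 231/E)) = (-385 + E)/(139/322 + E - 231/E))
y(-18 - 1*121)/211544 = (322*(-18 - 1*121)*(-385 + (-18 - 1*121))/(-74382 + 139*(-18 - 1*121) + 322*(-18 - 1*121)²))/211544 = (322*(-18 - 121)*(-385 + (-18 - 121))/(-74382 + 139*(-18 - 121) + 322*(-18 - 121)²))*(1/211544) = (322*(-139)*(-385 - 139)/(-74382 + 139*(-139) + 322*(-139)²))*(1/211544) = (322*(-139)*(-524)/(-74382 - 19321 + 322*19321))*(1/211544) = (322*(-139)*(-524)/(-74382 - 19321 + 6221362))*(1/211544) = (322*(-139)*(-524)/6127659)*(1/211544) = (322*(-139)*(1/6127659)*(-524))*(1/211544) = (23453192/6127659)*(1/211544) = 2931649/162033686937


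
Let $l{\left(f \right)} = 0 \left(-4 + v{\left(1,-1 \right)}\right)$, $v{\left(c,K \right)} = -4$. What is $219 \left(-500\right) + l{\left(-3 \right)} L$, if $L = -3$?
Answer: $-109500$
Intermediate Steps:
$l{\left(f \right)} = 0$ ($l{\left(f \right)} = 0 \left(-4 - 4\right) = 0 \left(-8\right) = 0$)
$219 \left(-500\right) + l{\left(-3 \right)} L = 219 \left(-500\right) + 0 \left(-3\right) = -109500 + 0 = -109500$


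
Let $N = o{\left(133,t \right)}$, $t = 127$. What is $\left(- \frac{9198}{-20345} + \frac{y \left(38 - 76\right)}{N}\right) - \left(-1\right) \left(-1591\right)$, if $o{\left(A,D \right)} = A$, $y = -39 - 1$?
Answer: $- \frac{224890279}{142415} \approx -1579.1$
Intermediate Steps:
$y = -40$
$N = 133$
$\left(- \frac{9198}{-20345} + \frac{y \left(38 - 76\right)}{N}\right) - \left(-1\right) \left(-1591\right) = \left(- \frac{9198}{-20345} + \frac{\left(-40\right) \left(38 - 76\right)}{133}\right) - \left(-1\right) \left(-1591\right) = \left(\left(-9198\right) \left(- \frac{1}{20345}\right) + \left(-40\right) \left(-38\right) \frac{1}{133}\right) - 1591 = \left(\frac{9198}{20345} + 1520 \cdot \frac{1}{133}\right) - 1591 = \left(\frac{9198}{20345} + \frac{80}{7}\right) - 1591 = \frac{1691986}{142415} - 1591 = - \frac{224890279}{142415}$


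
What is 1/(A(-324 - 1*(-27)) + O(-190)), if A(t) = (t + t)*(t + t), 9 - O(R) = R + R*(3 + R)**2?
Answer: 1/6997145 ≈ 1.4292e-7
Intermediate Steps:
O(R) = 9 - R - R*(3 + R)**2 (O(R) = 9 - (R + R*(3 + R)**2) = 9 + (-R - R*(3 + R)**2) = 9 - R - R*(3 + R)**2)
A(t) = 4*t**2 (A(t) = (2*t)*(2*t) = 4*t**2)
1/(A(-324 - 1*(-27)) + O(-190)) = 1/(4*(-324 - 1*(-27))**2 + (9 - 1*(-190) - 1*(-190)*(3 - 190)**2)) = 1/(4*(-324 + 27)**2 + (9 + 190 - 1*(-190)*(-187)**2)) = 1/(4*(-297)**2 + (9 + 190 - 1*(-190)*34969)) = 1/(4*88209 + (9 + 190 + 6644110)) = 1/(352836 + 6644309) = 1/6997145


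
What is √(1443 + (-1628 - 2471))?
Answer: 4*I*√166 ≈ 51.536*I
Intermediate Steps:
√(1443 + (-1628 - 2471)) = √(1443 - 4099) = √(-2656) = 4*I*√166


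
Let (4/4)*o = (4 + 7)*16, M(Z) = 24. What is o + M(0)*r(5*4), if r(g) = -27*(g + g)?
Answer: -25744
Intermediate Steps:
r(g) = -54*g
o = 176 (o = (4 + 7)*16 = 11*16 = 176)
o + M(0)*r(5*4) = 176 + 24*(-270*4) = 176 + 24*(-54*20) = 176 + 24*(-1080) = 176 - 25920 = -25744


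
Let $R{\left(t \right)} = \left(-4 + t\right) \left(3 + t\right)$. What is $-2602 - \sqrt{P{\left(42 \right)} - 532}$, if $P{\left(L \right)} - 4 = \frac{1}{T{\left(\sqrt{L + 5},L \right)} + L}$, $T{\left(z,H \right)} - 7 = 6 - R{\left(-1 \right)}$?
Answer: $-2602 - \frac{i \sqrt{2230735}}{65} \approx -2602.0 - 22.978 i$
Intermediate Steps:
$T{\left(z,H \right)} = 23$ ($T{\left(z,H \right)} = 7 + \left(6 - \left(-12 + \left(-1\right)^{2} - -1\right)\right) = 7 + \left(6 - \left(-12 + 1 + 1\right)\right) = 7 + \left(6 - -10\right) = 7 + \left(6 + 10\right) = 7 + 16 = 23$)
$P{\left(L \right)} = 4 + \frac{1}{23 + L}$
$-2602 - \sqrt{P{\left(42 \right)} - 532} = -2602 - \sqrt{\frac{93 + 4 \cdot 42}{23 + 42} - 532} = -2602 - \sqrt{\frac{93 + 168}{65} - 532} = -2602 - \sqrt{\frac{1}{65} \cdot 261 - 532} = -2602 - \sqrt{\frac{261}{65} - 532} = -2602 - \sqrt{- \frac{34319}{65}} = -2602 - \frac{i \sqrt{2230735}}{65}$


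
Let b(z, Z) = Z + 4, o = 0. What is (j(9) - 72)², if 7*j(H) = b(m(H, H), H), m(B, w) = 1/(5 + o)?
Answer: 241081/49 ≈ 4920.0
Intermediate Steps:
m(B, w) = ⅕ (m(B, w) = 1/(5 + 0) = 1/5 = ⅕)
b(z, Z) = 4 + Z
j(H) = 4/7 + H/7 (j(H) = (4 + H)/7 = 4/7 + H/7)
(j(9) - 72)² = ((4/7 + (⅐)*9) - 72)² = ((4/7 + 9/7) - 72)² = (13/7 - 72)² = (-491/7)² = 241081/49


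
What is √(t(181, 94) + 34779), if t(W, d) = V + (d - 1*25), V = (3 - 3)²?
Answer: 132*√2 ≈ 186.68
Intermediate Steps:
V = 0 (V = 0² = 0)
t(W, d) = -25 + d (t(W, d) = 0 + (d - 1*25) = 0 + (d - 25) = 0 + (-25 + d) = -25 + d)
√(t(181, 94) + 34779) = √((-25 + 94) + 34779) = √(69 + 34779) = √34848 = 132*√2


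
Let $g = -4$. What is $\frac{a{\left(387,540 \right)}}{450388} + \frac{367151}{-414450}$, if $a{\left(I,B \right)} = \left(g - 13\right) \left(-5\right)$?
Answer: $- \frac{82662588169}{93331653300} \approx -0.88569$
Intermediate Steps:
$a{\left(I,B \right)} = 85$ ($a{\left(I,B \right)} = \left(-4 - 13\right) \left(-5\right) = \left(-17\right) \left(-5\right) = 85$)
$\frac{a{\left(387,540 \right)}}{450388} + \frac{367151}{-414450} = \frac{85}{450388} + \frac{367151}{-414450} = 85 \cdot \frac{1}{450388} + 367151 \left(- \frac{1}{414450}\right) = \frac{85}{450388} - \frac{367151}{414450} = - \frac{82662588169}{93331653300}$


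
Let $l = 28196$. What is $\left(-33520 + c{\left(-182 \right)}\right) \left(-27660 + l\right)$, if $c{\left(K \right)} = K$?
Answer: $-18064272$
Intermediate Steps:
$\left(-33520 + c{\left(-182 \right)}\right) \left(-27660 + l\right) = \left(-33520 - 182\right) \left(-27660 + 28196\right) = \left(-33702\right) 536 = -18064272$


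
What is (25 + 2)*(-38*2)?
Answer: -2052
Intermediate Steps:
(25 + 2)*(-38*2) = 27*(-76) = -2052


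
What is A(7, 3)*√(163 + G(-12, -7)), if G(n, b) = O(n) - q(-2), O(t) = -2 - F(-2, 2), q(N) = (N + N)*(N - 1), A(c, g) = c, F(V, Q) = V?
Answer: 7*√151 ≈ 86.017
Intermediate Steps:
q(N) = 2*N*(-1 + N) (q(N) = (2*N)*(-1 + N) = 2*N*(-1 + N))
O(t) = 0 (O(t) = -2 - 1*(-2) = -2 + 2 = 0)
G(n, b) = -12 (G(n, b) = 0 - 2*(-2)*(-1 - 2) = 0 - 2*(-2)*(-3) = 0 - 1*12 = 0 - 12 = -12)
A(7, 3)*√(163 + G(-12, -7)) = 7*√(163 - 12) = 7*√151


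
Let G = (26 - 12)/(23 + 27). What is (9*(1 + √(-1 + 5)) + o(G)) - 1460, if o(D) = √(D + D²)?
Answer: -1433 + 4*√14/25 ≈ -1432.4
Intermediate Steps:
G = 7/25 (G = 14/50 = 14*(1/50) = 7/25 ≈ 0.28000)
(9*(1 + √(-1 + 5)) + o(G)) - 1460 = (9*(1 + √(-1 + 5)) + √(7*(1 + 7/25)/25)) - 1460 = (9*(1 + √4) + √((7/25)*(32/25))) - 1460 = (9*(1 + 2) + √(224/625)) - 1460 = (9*3 + 4*√14/25) - 1460 = (27 + 4*√14/25) - 1460 = -1433 + 4*√14/25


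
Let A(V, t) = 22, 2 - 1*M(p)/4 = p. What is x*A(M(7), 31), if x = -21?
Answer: -462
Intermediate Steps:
M(p) = 8 - 4*p
x*A(M(7), 31) = -21*22 = -462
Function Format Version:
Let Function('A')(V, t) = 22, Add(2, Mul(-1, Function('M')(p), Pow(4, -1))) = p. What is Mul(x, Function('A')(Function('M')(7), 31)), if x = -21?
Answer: -462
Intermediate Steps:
Function('M')(p) = Add(8, Mul(-4, p))
Mul(x, Function('A')(Function('M')(7), 31)) = Mul(-21, 22) = -462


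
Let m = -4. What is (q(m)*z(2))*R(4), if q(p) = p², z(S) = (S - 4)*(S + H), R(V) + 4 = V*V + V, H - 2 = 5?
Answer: -4608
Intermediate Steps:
H = 7 (H = 2 + 5 = 7)
R(V) = -4 + V + V² (R(V) = -4 + (V*V + V) = -4 + (V² + V) = -4 + (V + V²) = -4 + V + V²)
z(S) = (-4 + S)*(7 + S) (z(S) = (S - 4)*(S + 7) = (-4 + S)*(7 + S))
(q(m)*z(2))*R(4) = ((-4)²*(-28 + 2² + 3*2))*(-4 + 4 + 4²) = (16*(-28 + 4 + 6))*(-4 + 4 + 16) = (16*(-18))*16 = -288*16 = -4608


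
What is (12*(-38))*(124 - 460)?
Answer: 153216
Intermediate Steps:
(12*(-38))*(124 - 460) = -456*(-336) = 153216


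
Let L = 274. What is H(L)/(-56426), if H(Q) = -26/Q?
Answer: 13/7730362 ≈ 1.6817e-6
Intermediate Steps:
H(L)/(-56426) = -26/274/(-56426) = -26*1/274*(-1/56426) = -13/137*(-1/56426) = 13/7730362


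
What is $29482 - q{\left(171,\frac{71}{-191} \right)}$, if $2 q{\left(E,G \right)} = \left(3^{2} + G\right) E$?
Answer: $\frac{5490158}{191} \approx 28744.0$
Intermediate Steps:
$q{\left(E,G \right)} = \frac{E \left(9 + G\right)}{2}$ ($q{\left(E,G \right)} = \frac{\left(3^{2} + G\right) E}{2} = \frac{\left(9 + G\right) E}{2} = \frac{E \left(9 + G\right)}{2}$)
$29482 - q{\left(171,\frac{71}{-191} \right)} = 29482 - \frac{1}{2} \cdot 171 \left(9 + \frac{71}{-191}\right) = 29482 - \frac{1}{2} \cdot 171 \left(9 + 71 \left(- \frac{1}{191}\right)\right) = 29482 - \frac{1}{2} \cdot 171 \left(9 - \frac{71}{191}\right) = 29482 - \frac{1}{2} \cdot 171 \cdot \frac{1648}{191} = 29482 - \frac{140904}{191} = \frac{5490158}{191}$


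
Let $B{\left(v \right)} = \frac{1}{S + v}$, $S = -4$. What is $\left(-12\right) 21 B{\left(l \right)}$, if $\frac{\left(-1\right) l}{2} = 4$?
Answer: $21$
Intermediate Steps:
$l = -8$ ($l = \left(-2\right) 4 = -8$)
$B{\left(v \right)} = \frac{1}{-4 + v}$
$\left(-12\right) 21 B{\left(l \right)} = \frac{\left(-12\right) 21}{-4 - 8} = - \frac{252}{-12} = \left(-252\right) \left(- \frac{1}{12}\right) = 21$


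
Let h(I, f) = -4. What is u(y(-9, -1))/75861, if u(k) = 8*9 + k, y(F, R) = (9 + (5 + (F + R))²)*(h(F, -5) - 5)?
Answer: -26/8429 ≈ -0.0030846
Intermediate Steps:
y(F, R) = -81 - 9*(5 + F + R)² (y(F, R) = (9 + (5 + (F + R))²)*(-4 - 5) = (9 + (5 + F + R)²)*(-9) = -81 - 9*(5 + F + R)²)
u(k) = 72 + k
u(y(-9, -1))/75861 = (72 + (-81 - 9*(5 - 9 - 1)²))/75861 = (72 + (-81 - 9*(-5)²))*(1/75861) = (72 + (-81 - 9*25))*(1/75861) = (72 + (-81 - 225))*(1/75861) = (72 - 306)*(1/75861) = -234*1/75861 = -26/8429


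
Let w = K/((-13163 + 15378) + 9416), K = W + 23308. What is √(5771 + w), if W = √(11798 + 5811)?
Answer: √(780972904479 + 11631*√17609)/11631 ≈ 75.980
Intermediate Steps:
W = √17609 ≈ 132.70
K = 23308 + √17609 (K = √17609 + 23308 = 23308 + √17609 ≈ 23441.)
w = 23308/11631 + √17609/11631 (w = (23308 + √17609)/((-13163 + 15378) + 9416) = (23308 + √17609)/(2215 + 9416) = (23308 + √17609)/11631 = (23308 + √17609)*(1/11631) = 23308/11631 + √17609/11631 ≈ 2.0154)
√(5771 + w) = √(5771 + (23308/11631 + √17609/11631)) = √(67145809/11631 + √17609/11631)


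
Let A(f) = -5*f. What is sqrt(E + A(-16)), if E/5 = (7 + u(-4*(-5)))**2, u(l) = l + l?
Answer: 5*sqrt(445) ≈ 105.48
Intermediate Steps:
u(l) = 2*l
E = 11045 (E = 5*(7 + 2*(-4*(-5)))**2 = 5*(7 + 2*20)**2 = 5*(7 + 40)**2 = 5*47**2 = 5*2209 = 11045)
sqrt(E + A(-16)) = sqrt(11045 - 5*(-16)) = sqrt(11045 + 80) = sqrt(11125) = 5*sqrt(445)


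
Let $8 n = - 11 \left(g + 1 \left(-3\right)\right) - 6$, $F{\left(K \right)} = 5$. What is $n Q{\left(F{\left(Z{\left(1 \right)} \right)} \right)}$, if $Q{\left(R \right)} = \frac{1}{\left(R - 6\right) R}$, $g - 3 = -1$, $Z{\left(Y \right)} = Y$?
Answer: $- \frac{1}{8} \approx -0.125$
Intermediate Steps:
$g = 2$ ($g = 3 - 1 = 2$)
$Q{\left(R \right)} = \frac{1}{R \left(-6 + R\right)}$ ($Q{\left(R \right)} = \frac{1}{\left(-6 + R\right) R} = \frac{1}{R \left(-6 + R\right)}$)
$n = \frac{5}{8}$ ($n = \frac{- 11 \left(2 + 1 \left(-3\right)\right) - 6}{8} = \frac{- 11 \left(2 - 3\right) - 6}{8} = \frac{\left(-11\right) \left(-1\right) - 6}{8} = \frac{11 - 6}{8} = \frac{1}{8} \cdot 5 = \frac{5}{8} \approx 0.625$)
$n Q{\left(F{\left(Z{\left(1 \right)} \right)} \right)} = \frac{5 \frac{1}{5 \left(-6 + 5\right)}}{8} = \frac{5 \frac{1}{5 \left(-1\right)}}{8} = \frac{5 \cdot \frac{1}{5} \left(-1\right)}{8} = \frac{5}{8} \left(- \frac{1}{5}\right) = - \frac{1}{8}$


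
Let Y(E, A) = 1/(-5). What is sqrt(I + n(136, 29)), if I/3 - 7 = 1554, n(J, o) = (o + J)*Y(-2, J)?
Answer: 5*sqrt(186) ≈ 68.191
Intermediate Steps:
Y(E, A) = -1/5
n(J, o) = -J/5 - o/5 (n(J, o) = (o + J)*(-1/5) = (J + o)*(-1/5) = -J/5 - o/5)
I = 4683 (I = 21 + 3*1554 = 21 + 4662 = 4683)
sqrt(I + n(136, 29)) = sqrt(4683 + (-1/5*136 - 1/5*29)) = sqrt(4683 + (-136/5 - 29/5)) = sqrt(4683 - 33) = sqrt(4650) = 5*sqrt(186)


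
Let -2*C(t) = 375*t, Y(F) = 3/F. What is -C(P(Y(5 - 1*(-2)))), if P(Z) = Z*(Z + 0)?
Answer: 3375/98 ≈ 34.439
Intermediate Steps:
P(Z) = Z² (P(Z) = Z*Z = Z²)
C(t) = -375*t/2
-C(P(Y(5 - 1*(-2)))) = -(-375)*(3/(5 - 1*(-2)))²/2 = -(-375)*(3/(5 + 2))²/2 = -(-375)*(3/7)²/2 = -(-375)*9/(2*49) = -1*(-3375/98) = 3375/98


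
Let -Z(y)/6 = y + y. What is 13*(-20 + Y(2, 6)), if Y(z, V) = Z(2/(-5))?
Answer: -988/5 ≈ -197.60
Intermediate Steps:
Z(y) = -12*y (Z(y) = -6*(y + y) = -12*y)
Y(z, V) = 24/5 (Y(z, V) = -24/(-5) = -24*(-1)/5 = -12*(-⅖) = 24/5)
13*(-20 + Y(2, 6)) = 13*(-20 + 24/5) = 13*(-76/5) = -988/5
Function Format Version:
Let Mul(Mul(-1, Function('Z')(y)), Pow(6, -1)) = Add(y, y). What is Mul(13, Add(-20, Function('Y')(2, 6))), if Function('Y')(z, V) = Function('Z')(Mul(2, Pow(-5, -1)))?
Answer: Rational(-988, 5) ≈ -197.60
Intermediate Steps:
Function('Z')(y) = Mul(-12, y) (Function('Z')(y) = Mul(-6, Add(y, y)) = Mul(-6, Mul(2, y)) = Mul(-12, y))
Function('Y')(z, V) = Rational(24, 5) (Function('Y')(z, V) = Mul(-12, Mul(2, Pow(-5, -1))) = Mul(-12, Mul(2, Rational(-1, 5))) = Mul(-12, Rational(-2, 5)) = Rational(24, 5))
Mul(13, Add(-20, Function('Y')(2, 6))) = Mul(13, Add(-20, Rational(24, 5))) = Mul(13, Rational(-76, 5)) = Rational(-988, 5)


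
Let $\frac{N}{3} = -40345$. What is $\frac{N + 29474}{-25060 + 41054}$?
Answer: $- \frac{91561}{15994} \approx -5.7247$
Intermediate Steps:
$N = -121035$ ($N = 3 \left(-40345\right) = -121035$)
$\frac{N + 29474}{-25060 + 41054} = \frac{-121035 + 29474}{-25060 + 41054} = - \frac{91561}{15994}$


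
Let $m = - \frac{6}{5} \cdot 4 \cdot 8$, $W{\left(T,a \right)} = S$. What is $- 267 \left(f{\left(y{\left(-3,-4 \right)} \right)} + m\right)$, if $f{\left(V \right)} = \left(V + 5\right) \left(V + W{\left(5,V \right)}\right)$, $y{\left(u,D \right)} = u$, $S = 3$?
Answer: $\frac{51264}{5} \approx 10253.0$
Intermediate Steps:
$W{\left(T,a \right)} = 3$
$f{\left(V \right)} = \left(3 + V\right) \left(5 + V\right)$ ($f{\left(V \right)} = \left(V + 5\right) \left(V + 3\right) = \left(5 + V\right) \left(3 + V\right) = \left(3 + V\right) \left(5 + V\right)$)
$m = - \frac{192}{5}$ ($m = \left(-6\right) \frac{1}{5} \cdot 4 \cdot 8 = \left(- \frac{6}{5}\right) 4 \cdot 8 = \left(- \frac{24}{5}\right) 8 = - \frac{192}{5} \approx -38.4$)
$- 267 \left(f{\left(y{\left(-3,-4 \right)} \right)} + m\right) = - 267 \left(\left(15 + \left(-3\right)^{2} + 8 \left(-3\right)\right) - \frac{192}{5}\right) = - 267 \left(\left(15 + 9 - 24\right) - \frac{192}{5}\right) = - 267 \left(0 - \frac{192}{5}\right) = \left(-267\right) \left(- \frac{192}{5}\right) = \frac{51264}{5}$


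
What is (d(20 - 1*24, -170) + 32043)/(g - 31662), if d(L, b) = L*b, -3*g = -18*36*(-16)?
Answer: -32723/35118 ≈ -0.93180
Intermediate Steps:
g = -3456 (g = -(-18*36)*(-16)/3 = -(-216)*(-16) = -⅓*10368 = -3456)
(d(20 - 1*24, -170) + 32043)/(g - 31662) = ((20 - 1*24)*(-170) + 32043)/(-3456 - 31662) = ((20 - 24)*(-170) + 32043)/(-35118) = (-4*(-170) + 32043)*(-1/35118) = (680 + 32043)*(-1/35118) = 32723*(-1/35118) = -32723/35118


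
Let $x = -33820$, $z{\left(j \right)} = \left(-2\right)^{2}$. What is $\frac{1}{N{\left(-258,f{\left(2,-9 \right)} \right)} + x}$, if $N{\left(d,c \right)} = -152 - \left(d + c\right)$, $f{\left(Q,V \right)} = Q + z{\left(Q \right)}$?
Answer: $- \frac{1}{33720} \approx -2.9656 \cdot 10^{-5}$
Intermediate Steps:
$z{\left(j \right)} = 4$
$f{\left(Q,V \right)} = 4 + Q$ ($f{\left(Q,V \right)} = Q + 4 = 4 + Q$)
$N{\left(d,c \right)} = -152 - c - d$ ($N{\left(d,c \right)} = -152 - \left(c + d\right) = -152 - c - d$)
$\frac{1}{N{\left(-258,f{\left(2,-9 \right)} \right)} + x} = \frac{1}{\left(-152 - \left(4 + 2\right) - -258\right) - 33820} = \frac{1}{\left(-152 - 6 + 258\right) - 33820} = \frac{1}{100 - 33820} = \frac{1}{-33720} = - \frac{1}{33720}$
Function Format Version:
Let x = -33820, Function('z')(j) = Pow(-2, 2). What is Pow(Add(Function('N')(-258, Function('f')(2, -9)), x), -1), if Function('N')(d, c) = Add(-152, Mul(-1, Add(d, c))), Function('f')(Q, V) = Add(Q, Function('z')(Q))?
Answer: Rational(-1, 33720) ≈ -2.9656e-5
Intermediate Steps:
Function('z')(j) = 4
Function('f')(Q, V) = Add(4, Q) (Function('f')(Q, V) = Add(Q, 4) = Add(4, Q))
Function('N')(d, c) = Add(-152, Mul(-1, c), Mul(-1, d)) (Function('N')(d, c) = Add(-152, Mul(-1, Add(c, d))) = Add(-152, Add(Mul(-1, c), Mul(-1, d))) = Add(-152, Mul(-1, c), Mul(-1, d)))
Pow(Add(Function('N')(-258, Function('f')(2, -9)), x), -1) = Pow(Add(Add(-152, Mul(-1, Add(4, 2)), Mul(-1, -258)), -33820), -1) = Pow(Add(Add(-152, Mul(-1, 6), 258), -33820), -1) = Pow(Add(Add(-152, -6, 258), -33820), -1) = Pow(Add(100, -33820), -1) = Pow(-33720, -1) = Rational(-1, 33720)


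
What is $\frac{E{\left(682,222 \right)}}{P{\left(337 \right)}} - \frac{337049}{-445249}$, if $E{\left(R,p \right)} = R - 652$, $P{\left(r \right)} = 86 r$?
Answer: $\frac{4890855794}{6452103259} \approx 0.75803$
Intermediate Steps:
$E{\left(R,p \right)} = -652 + R$
$\frac{E{\left(682,222 \right)}}{P{\left(337 \right)}} - \frac{337049}{-445249} = \frac{-652 + 682}{86 \cdot 337} - \frac{337049}{-445249} = \frac{30}{28982} - - \frac{337049}{445249} = 30 \cdot \frac{1}{28982} + \frac{337049}{445249} = \frac{15}{14491} + \frac{337049}{445249} = \frac{4890855794}{6452103259}$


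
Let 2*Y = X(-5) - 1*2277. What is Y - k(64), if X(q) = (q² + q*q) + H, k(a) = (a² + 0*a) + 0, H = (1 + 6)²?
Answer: -5185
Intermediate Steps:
H = 49 (H = 7² = 49)
k(a) = a² (k(a) = (a² + 0) + 0 = a² + 0 = a²)
X(q) = 49 + 2*q² (X(q) = (q² + q*q) + 49 = (q² + q²) + 49 = 2*q² + 49 = 49 + 2*q²)
Y = -1089 (Y = ((49 + 2*(-5)²) - 1*2277)/2 = ((49 + 2*25) - 2277)/2 = ((49 + 50) - 2277)/2 = (99 - 2277)/2 = (½)*(-2178) = -1089)
Y - k(64) = -1089 - 1*64² = -1089 - 1*4096 = -1089 - 4096 = -5185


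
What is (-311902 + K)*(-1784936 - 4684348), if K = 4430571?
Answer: -26644839462996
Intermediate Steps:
(-311902 + K)*(-1784936 - 4684348) = (-311902 + 4430571)*(-1784936 - 4684348) = 4118669*(-6469284) = -26644839462996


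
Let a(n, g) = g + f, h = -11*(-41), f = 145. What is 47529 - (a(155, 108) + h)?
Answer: 46825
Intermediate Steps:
h = 451
a(n, g) = 145 + g (a(n, g) = g + 145 = 145 + g)
47529 - (a(155, 108) + h) = 47529 - ((145 + 108) + 451) = 47529 - (253 + 451) = 47529 - 1*704 = 47529 - 704 = 46825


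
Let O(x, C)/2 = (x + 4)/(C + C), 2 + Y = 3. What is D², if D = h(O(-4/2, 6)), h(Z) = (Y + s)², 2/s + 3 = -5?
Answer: 81/256 ≈ 0.31641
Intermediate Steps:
s = -¼ (s = 2/(-3 - 5) = 2/(-8) = 2*(-⅛) = -¼ ≈ -0.25000)
Y = 1 (Y = -2 + 3 = 1)
O(x, C) = (4 + x)/C (O(x, C) = 2*((x + 4)/(C + C)) = 2*((4 + x)/((2*C))) = 2*((4 + x)*(1/(2*C))) = 2*((4 + x)/(2*C)) = (4 + x)/C)
h(Z) = 9/16 (h(Z) = (1 - ¼)² = (¾)² = 9/16)
D = 9/16 ≈ 0.56250
D² = (9/16)² = 81/256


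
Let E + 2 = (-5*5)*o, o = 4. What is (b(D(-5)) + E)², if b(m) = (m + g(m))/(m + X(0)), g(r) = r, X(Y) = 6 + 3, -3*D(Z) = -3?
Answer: 259081/25 ≈ 10363.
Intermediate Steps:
D(Z) = 1 (D(Z) = -⅓*(-3) = 1)
X(Y) = 9
E = -102 (E = -2 - 5*5*4 = -2 - 25*4 = -2 - 100 = -102)
b(m) = 2*m/(9 + m) (b(m) = (m + m)/(m + 9) = (2*m)/(9 + m) = 2*m/(9 + m))
(b(D(-5)) + E)² = (2*1/(9 + 1) - 102)² = (2*1/10 - 102)² = (2*1*(⅒) - 102)² = (⅕ - 102)² = (-509/5)² = 259081/25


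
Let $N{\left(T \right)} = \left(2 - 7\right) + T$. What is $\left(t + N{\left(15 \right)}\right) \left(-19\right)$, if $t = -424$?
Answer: $7866$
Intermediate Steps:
$N{\left(T \right)} = -5 + T$
$\left(t + N{\left(15 \right)}\right) \left(-19\right) = \left(-424 + \left(-5 + 15\right)\right) \left(-19\right) = \left(-424 + 10\right) \left(-19\right) = \left(-414\right) \left(-19\right) = 7866$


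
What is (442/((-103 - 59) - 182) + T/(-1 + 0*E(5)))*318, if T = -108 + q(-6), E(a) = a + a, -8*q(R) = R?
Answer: 1448967/43 ≈ 33697.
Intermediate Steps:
q(R) = -R/8
E(a) = 2*a
T = -429/4 (T = -108 - ⅛*(-6) = -108 + ¾ = -429/4 ≈ -107.25)
(442/((-103 - 59) - 182) + T/(-1 + 0*E(5)))*318 = (442/((-103 - 59) - 182) - 429/(4*(-1 + 0*(2*5))))*318 = (442/(-162 - 182) - 429/(4*(-1 + 0*10)))*318 = (442/(-344) - 429/(4*(-1 + 0)))*318 = (442*(-1/344) - 429/4/(-1))*318 = (-221/172 - 429/4*(-1))*318 = (-221/172 + 429/4)*318 = (9113/86)*318 = 1448967/43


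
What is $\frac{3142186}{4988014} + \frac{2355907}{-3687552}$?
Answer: $- \frac{82161415013}{9196780500864} \approx -0.0089337$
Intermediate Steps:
$\frac{3142186}{4988014} + \frac{2355907}{-3687552} = 3142186 \cdot \frac{1}{4988014} + 2355907 \left(- \frac{1}{3687552}\right) = \frac{1571093}{2494007} - \frac{2355907}{3687552} = - \frac{82161415013}{9196780500864}$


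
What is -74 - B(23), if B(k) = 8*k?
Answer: -258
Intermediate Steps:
-74 - B(23) = -74 - 8*23 = -74 - 1*184 = -74 - 184 = -258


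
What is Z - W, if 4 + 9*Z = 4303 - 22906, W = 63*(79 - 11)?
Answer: -57163/9 ≈ -6351.4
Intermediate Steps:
W = 4284 (W = 63*68 = 4284)
Z = -18607/9 (Z = -4/9 + (4303 - 22906)/9 = -4/9 + (⅑)*(-18603) = -4/9 - 2067 = -18607/9 ≈ -2067.4)
Z - W = -18607/9 - 1*4284 = -18607/9 - 4284 = -57163/9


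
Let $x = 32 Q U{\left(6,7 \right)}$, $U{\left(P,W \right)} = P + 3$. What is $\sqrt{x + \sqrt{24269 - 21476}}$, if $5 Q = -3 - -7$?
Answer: $\frac{\sqrt{5760 + 175 \sqrt{57}}}{5} \approx 16.83$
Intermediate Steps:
$U{\left(P,W \right)} = 3 + P$
$Q = \frac{4}{5}$ ($Q = \frac{-3 - -7}{5} = \frac{-3 + 7}{5} = \frac{1}{5} \cdot 4 = \frac{4}{5} \approx 0.8$)
$x = \frac{1152}{5}$ ($x = 32 \cdot \frac{4}{5} \left(3 + 6\right) = \frac{128}{5} \cdot 9 = \frac{1152}{5} \approx 230.4$)
$\sqrt{x + \sqrt{24269 - 21476}} = \sqrt{\frac{1152}{5} + \sqrt{24269 - 21476}} = \sqrt{\frac{1152}{5} + \sqrt{2793}} = \sqrt{\frac{1152}{5} + 7 \sqrt{57}}$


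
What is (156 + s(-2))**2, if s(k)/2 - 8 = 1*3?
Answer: 31684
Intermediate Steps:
s(k) = 22 (s(k) = 16 + 2*(1*3) = 16 + 2*3 = 16 + 6 = 22)
(156 + s(-2))**2 = (156 + 22)**2 = 178**2 = 31684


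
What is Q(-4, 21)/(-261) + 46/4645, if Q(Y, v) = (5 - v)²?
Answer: -1177114/1212345 ≈ -0.97094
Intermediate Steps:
Q(-4, 21)/(-261) + 46/4645 = (-5 + 21)²/(-261) + 46/4645 = 16²*(-1/261) + 46*(1/4645) = 256*(-1/261) + 46/4645 = -256/261 + 46/4645 = -1177114/1212345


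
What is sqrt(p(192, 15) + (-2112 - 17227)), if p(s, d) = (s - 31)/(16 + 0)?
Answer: I*sqrt(309263)/4 ≈ 139.03*I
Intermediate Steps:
p(s, d) = -31/16 + s/16 (p(s, d) = (-31 + s)/16 = (-31 + s)*(1/16) = -31/16 + s/16)
sqrt(p(192, 15) + (-2112 - 17227)) = sqrt((-31/16 + (1/16)*192) + (-2112 - 17227)) = sqrt((-31/16 + 12) - 19339) = sqrt(161/16 - 19339) = sqrt(-309263/16) = I*sqrt(309263)/4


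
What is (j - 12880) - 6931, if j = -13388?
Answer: -33199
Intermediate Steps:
(j - 12880) - 6931 = (-13388 - 12880) - 6931 = -26268 - 6931 = -33199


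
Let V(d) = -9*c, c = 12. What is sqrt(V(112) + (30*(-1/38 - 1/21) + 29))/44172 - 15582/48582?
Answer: -2597/8097 + I*sqrt(1436666)/5874876 ≈ -0.32074 + 0.00020402*I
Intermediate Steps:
V(d) = -108 (V(d) = -9*12 = -108)
sqrt(V(112) + (30*(-1/38 - 1/21) + 29))/44172 - 15582/48582 = sqrt(-108 + (30*(-1/38 - 1/21) + 29))/44172 - 15582/48582 = sqrt(-108 + (30*(-1*1/38 - 1*1/21) + 29))*(1/44172) - 15582*1/48582 = sqrt(-108 + (30*(-1/38 - 1/21) + 29))*(1/44172) - 2597/8097 = sqrt(-108 + (30*(-59/798) + 29))*(1/44172) - 2597/8097 = sqrt(-108 + (-295/133 + 29))*(1/44172) - 2597/8097 = sqrt(-108 + 3562/133)*(1/44172) - 2597/8097 = sqrt(-10802/133)*(1/44172) - 2597/8097 = (I*sqrt(1436666)/133)*(1/44172) - 2597/8097 = I*sqrt(1436666)/5874876 - 2597/8097 = -2597/8097 + I*sqrt(1436666)/5874876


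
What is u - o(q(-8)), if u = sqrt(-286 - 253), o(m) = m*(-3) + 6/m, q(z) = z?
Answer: -93/4 + 7*I*sqrt(11) ≈ -23.25 + 23.216*I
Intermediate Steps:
o(m) = -3*m + 6/m
u = 7*I*sqrt(11) (u = sqrt(-539) = 7*I*sqrt(11) ≈ 23.216*I)
u - o(q(-8)) = 7*I*sqrt(11) - (-3*(-8) + 6/(-8)) = 7*I*sqrt(11) - (24 + 6*(-1/8)) = 7*I*sqrt(11) - (24 - 3/4) = 7*I*sqrt(11) - 1*93/4 = 7*I*sqrt(11) - 93/4 = -93/4 + 7*I*sqrt(11)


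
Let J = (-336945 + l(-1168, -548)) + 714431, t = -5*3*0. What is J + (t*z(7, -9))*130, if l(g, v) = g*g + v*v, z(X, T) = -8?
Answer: 2042014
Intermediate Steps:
l(g, v) = g**2 + v**2
t = 0 (t = -15*0 = 0)
J = 2042014 (J = (-336945 + ((-1168)**2 + (-548)**2)) + 714431 = (-336945 + (1364224 + 300304)) + 714431 = (-336945 + 1664528) + 714431 = 1327583 + 714431 = 2042014)
J + (t*z(7, -9))*130 = 2042014 + (0*(-8))*130 = 2042014 + 0*130 = 2042014 + 0 = 2042014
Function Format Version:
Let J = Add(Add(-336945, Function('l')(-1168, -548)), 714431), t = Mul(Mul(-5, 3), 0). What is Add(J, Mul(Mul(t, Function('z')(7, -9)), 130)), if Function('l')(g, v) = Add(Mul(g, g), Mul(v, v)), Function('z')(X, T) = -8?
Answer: 2042014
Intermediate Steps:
Function('l')(g, v) = Add(Pow(g, 2), Pow(v, 2))
t = 0 (t = Mul(-15, 0) = 0)
J = 2042014 (J = Add(Add(-336945, Add(Pow(-1168, 2), Pow(-548, 2))), 714431) = Add(Add(-336945, Add(1364224, 300304)), 714431) = Add(Add(-336945, 1664528), 714431) = Add(1327583, 714431) = 2042014)
Add(J, Mul(Mul(t, Function('z')(7, -9)), 130)) = Add(2042014, Mul(Mul(0, -8), 130)) = Add(2042014, Mul(0, 130)) = Add(2042014, 0) = 2042014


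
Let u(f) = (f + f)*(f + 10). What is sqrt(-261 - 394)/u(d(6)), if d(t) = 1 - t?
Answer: -I*sqrt(655)/50 ≈ -0.51186*I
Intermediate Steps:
u(f) = 2*f*(10 + f) (u(f) = (2*f)*(10 + f) = 2*f*(10 + f))
sqrt(-261 - 394)/u(d(6)) = sqrt(-261 - 394)/((2*(1 - 1*6)*(10 + (1 - 1*6)))) = sqrt(-655)/((2*(1 - 6)*(10 + (1 - 6)))) = (I*sqrt(655))/((2*(-5)*(10 - 5))) = (I*sqrt(655))/((2*(-5)*5)) = (I*sqrt(655))/(-50) = (I*sqrt(655))*(-1/50) = -I*sqrt(655)/50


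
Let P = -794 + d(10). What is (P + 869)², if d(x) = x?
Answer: 7225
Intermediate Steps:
P = -784 (P = -794 + 10 = -784)
(P + 869)² = (-784 + 869)² = 85² = 7225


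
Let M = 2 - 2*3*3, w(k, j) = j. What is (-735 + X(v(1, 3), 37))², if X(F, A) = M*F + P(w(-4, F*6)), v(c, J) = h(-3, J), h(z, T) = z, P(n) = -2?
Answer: 474721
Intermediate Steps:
M = -16 (M = 2 - 6*3 = 2 - 18 = -16)
v(c, J) = -3
X(F, A) = -2 - 16*F (X(F, A) = -16*F - 2 = -2 - 16*F)
(-735 + X(v(1, 3), 37))² = (-735 + (-2 - 16*(-3)))² = (-735 + (-2 + 48))² = (-735 + 46)² = (-689)² = 474721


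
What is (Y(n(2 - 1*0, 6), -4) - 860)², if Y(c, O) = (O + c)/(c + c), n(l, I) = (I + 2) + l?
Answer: 73908409/100 ≈ 7.3908e+5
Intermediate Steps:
n(l, I) = 2 + I + l (n(l, I) = (2 + I) + l = 2 + I + l)
Y(c, O) = (O + c)/(2*c) (Y(c, O) = (O + c)/((2*c)) = (O + c)*(1/(2*c)) = (O + c)/(2*c))
(Y(n(2 - 1*0, 6), -4) - 860)² = ((-4 + (2 + 6 + (2 - 1*0)))/(2*(2 + 6 + (2 - 1*0))) - 860)² = ((-4 + (2 + 6 + (2 + 0)))/(2*(2 + 6 + (2 + 0))) - 860)² = ((-4 + (2 + 6 + 2))/(2*(2 + 6 + 2)) - 860)² = ((½)*(-4 + 10)/10 - 860)² = ((½)*(⅒)*6 - 860)² = (3/10 - 860)² = (-8597/10)² = 73908409/100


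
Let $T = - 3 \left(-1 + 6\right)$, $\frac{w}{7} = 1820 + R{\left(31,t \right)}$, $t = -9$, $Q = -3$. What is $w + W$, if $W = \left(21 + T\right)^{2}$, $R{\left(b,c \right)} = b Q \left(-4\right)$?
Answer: $15380$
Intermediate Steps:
$R{\left(b,c \right)} = 12 b$ ($R{\left(b,c \right)} = b \left(-3\right) \left(-4\right) = - 3 b \left(-4\right) = 12 b$)
$w = 15344$ ($w = 7 \left(1820 + 12 \cdot 31\right) = 7 \left(1820 + 372\right) = 7 \cdot 2192 = 15344$)
$T = -15$ ($T = \left(-3\right) 5 = -15$)
$W = 36$ ($W = \left(21 - 15\right)^{2} = 6^{2} = 36$)
$w + W = 15344 + 36 = 15380$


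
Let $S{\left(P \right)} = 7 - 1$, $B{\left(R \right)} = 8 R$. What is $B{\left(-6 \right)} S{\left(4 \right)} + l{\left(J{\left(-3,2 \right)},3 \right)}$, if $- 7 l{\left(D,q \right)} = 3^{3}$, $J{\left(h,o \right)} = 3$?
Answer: $- \frac{2043}{7} \approx -291.86$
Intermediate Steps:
$S{\left(P \right)} = 6$ ($S{\left(P \right)} = 7 - 1 = 6$)
$l{\left(D,q \right)} = - \frac{27}{7}$ ($l{\left(D,q \right)} = - \frac{3^{3}}{7} = \left(- \frac{1}{7}\right) 27 = - \frac{27}{7}$)
$B{\left(-6 \right)} S{\left(4 \right)} + l{\left(J{\left(-3,2 \right)},3 \right)} = 8 \left(-6\right) 6 - \frac{27}{7} = \left(-48\right) 6 - \frac{27}{7} = -288 - \frac{27}{7} = - \frac{2043}{7}$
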